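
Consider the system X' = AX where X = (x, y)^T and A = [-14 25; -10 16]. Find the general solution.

Coefficient matrix A = [[-14, 25], [-10, 16]].
Characteristic polynomial det(A - λI) = λ^2 - 2λ + 26 = 0.
Eigenvalues λ = 1 ± 5i (complex conjugate pair).
For λ=1+5i: an eigenvector is (-1,-1) - i(-2,-1) = (-1 + 2i, -1 + i).
A real fundamental pair from Re and Im of e^((1+5i)t)v: X_1 = e^(t)(cos(5t)·(-1,-1) + sin(5t)·(-2,-1)), X_2 = e^(t)(sin(5t)·(-1,-1) - cos(5t)·(-2,-1)).
General solution: C_1X_1 + C_2X_2.

x(t) = -2C_1e^(t)sin(5t) - C_1e^(t)cos(5t) - C_2e^(t)sin(5t) + 2C_2e^(t)cos(5t), y(t) = -C_1e^(t)sin(5t) - C_1e^(t)cos(5t) - C_2e^(t)sin(5t) + C_2e^(t)cos(5t)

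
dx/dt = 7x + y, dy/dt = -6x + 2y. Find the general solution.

Coefficient matrix A = [[7, 1], [-6, 2]].
Characteristic polynomial det(A - λI) = λ^2 - 9λ + 20 = 0.
Eigenvalues λ = 4, 5.
For λ=4: (A-λI) row 1 is [3, 1], so an eigenvector is (-1, 3).
For λ=5: (A-λI) row 1 is [2, 1], so an eigenvector is (1, -2).
General solution: C_1e^(4t)(-1,3) + C_2e^(5t)(1,-2).

x(t) = -C_1e^(4t) + C_2e^(5t), y(t) = 3C_1e^(4t) - 2C_2e^(5t)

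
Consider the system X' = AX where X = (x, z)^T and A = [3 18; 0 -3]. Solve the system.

x(t) = -3C_1e^(-3t) - C_2e^(3t), z(t) = C_1e^(-3t)

Coefficient matrix A = [[3, 18], [0, -3]].
Characteristic polynomial det(A - λI) = λ^2 - 9 = 0.
Eigenvalues λ = -3, 3.
For λ=-3: (A-λI) row 1 is [6, 18], so an eigenvector is (-3, 1).
For λ=3: (A-λI) row 1 is [0, 18], so an eigenvector is (-1, 0).
General solution: C_1e^(-3t)(-3,1) + C_2e^(3t)(-1,0).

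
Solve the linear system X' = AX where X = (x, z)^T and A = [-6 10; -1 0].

x(t) = C_1e^(-3t)sin(t) + 3C_1e^(-3t)cos(t) + 3C_2e^(-3t)sin(t) - C_2e^(-3t)cos(t), z(t) = C_1e^(-3t)cos(t) + C_2e^(-3t)sin(t)

Coefficient matrix A = [[-6, 10], [-1, 0]].
Characteristic polynomial det(A - λI) = λ^2 + 6λ + 10 = 0.
Eigenvalues λ = -3 ± i (complex conjugate pair).
For λ=-3+i: an eigenvector is (3,1) - i(1,0) = (3 - i, 1).
A real fundamental pair from Re and Im of e^((-3+i)t)v: X_1 = e^(-3t)(cos(t)·(3,1) + sin(t)·(1,0)), X_2 = e^(-3t)(sin(t)·(3,1) - cos(t)·(1,0)).
General solution: C_1X_1 + C_2X_2.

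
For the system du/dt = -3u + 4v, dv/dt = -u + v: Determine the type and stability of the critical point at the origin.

A = [[-3,4],[-1,1]]; det(A-λI) = λ^2 + 2λ + 1.
repeated λ = -1 with a single eigenvector.

stable improper node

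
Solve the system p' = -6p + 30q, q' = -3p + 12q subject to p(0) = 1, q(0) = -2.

Coefficient matrix A = [[-6, 30], [-3, 12]].
Characteristic polynomial det(A - λI) = λ^2 - 6λ + 18 = 0.
Eigenvalues λ = 3 ± 3i (complex conjugate pair).
For λ=3+3i: an eigenvector is (1,0) - i(-3,-1) = (1 + 3i, 0 + i).
A real fundamental pair from Re and Im of e^((3+3i)t)v: X_1 = e^(3t)(cos(3t)·(1,0) + sin(3t)·(-3,-1)), X_2 = e^(3t)(sin(3t)·(1,0) - cos(3t)·(-3,-1)).
General solution: c_1X_1 + c_2X_2.
Applying p(0)=1, q(0)=-2 gives c_1=7, c_2=-2.

p(t) = -23e^(3t)sin(3t) + e^(3t)cos(3t), q(t) = -7e^(3t)sin(3t) - 2e^(3t)cos(3t)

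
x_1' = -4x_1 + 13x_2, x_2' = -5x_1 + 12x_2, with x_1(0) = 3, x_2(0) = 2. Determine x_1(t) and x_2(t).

Coefficient matrix A = [[-4, 13], [-5, 12]].
Characteristic polynomial det(A - λI) = λ^2 - 8λ + 17 = 0.
Eigenvalues λ = 4 ± i (complex conjugate pair).
For λ=4+i: an eigenvector is (-3,-2) - i(-2,-1) = (-3 + 2i, -2 + i).
A real fundamental pair from Re and Im of e^((4+i)t)v: X_1 = e^(4t)(cos(t)·(-3,-2) + sin(t)·(-2,-1)), X_2 = e^(4t)(sin(t)·(-3,-2) - cos(t)·(-2,-1)).
General solution: K_1X_1 + K_2X_2.
Applying x_1(0)=3, x_2(0)=2 gives K_1=-1, K_2=0.

x_1(t) = 2e^(4t)sin(t) + 3e^(4t)cos(t), x_2(t) = e^(4t)sin(t) + 2e^(4t)cos(t)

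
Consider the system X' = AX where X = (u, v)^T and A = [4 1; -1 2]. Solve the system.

Coefficient matrix A = [[4, 1], [-1, 2]].
Characteristic polynomial det(A - λI) = λ^2 - 6λ + 9 = 0.
Single eigenvalue λ = 3 with algebraic multiplicity 2.
Eigenvector v = (-1,1); generalized eigenvector w with (A-λI)w=v is (1,-2).
General solution: e^(3t)[c_1·v + c_2·(t·v + w)].

u(t) = -c_1e^(3t) - c_2te^(3t) + c_2e^(3t), v(t) = c_1e^(3t) + c_2te^(3t) - 2c_2e^(3t)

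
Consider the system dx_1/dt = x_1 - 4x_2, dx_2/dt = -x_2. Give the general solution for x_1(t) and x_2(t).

Coefficient matrix A = [[1, -4], [0, -1]].
Characteristic polynomial det(A - λI) = λ^2 - 1 = 0.
Eigenvalues λ = 1, -1.
For λ=1: (A-λI) row 1 is [0, -4], so an eigenvector is (-1, 0).
For λ=-1: (A-λI) row 1 is [2, -4], so an eigenvector is (2, 1).
General solution: K_1e^(t)(-1,0) + K_2e^(-t)(2,1).

x_1(t) = -K_1e^(t) + 2K_2e^(-t), x_2(t) = K_2e^(-t)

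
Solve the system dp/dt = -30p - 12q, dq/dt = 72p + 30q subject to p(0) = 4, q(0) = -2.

Coefficient matrix A = [[-30, -12], [72, 30]].
Characteristic polynomial det(A - λI) = λ^2 - 36 = 0.
Eigenvalues λ = 6, -6.
For λ=6: (A-λI) row 1 is [-36, -12], so an eigenvector is (1, -3).
For λ=-6: (A-λI) row 1 is [-24, -12], so an eigenvector is (1, -2).
General solution: K_1e^(6t)(1,-3) + K_2e^(-6t)(1,-2).
Applying p(0)=4, q(0)=-2 gives K_1=-6, K_2=10.

p(t) = -6e^(6t) + 10e^(-6t), q(t) = 18e^(6t) - 20e^(-6t)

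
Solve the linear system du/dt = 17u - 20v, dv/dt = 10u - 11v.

u(t) = -3c_1e^(3t)sin(2t) + c_1e^(3t)cos(2t) + c_2e^(3t)sin(2t) + 3c_2e^(3t)cos(2t), v(t) = -2c_1e^(3t)sin(2t) + c_1e^(3t)cos(2t) + c_2e^(3t)sin(2t) + 2c_2e^(3t)cos(2t)

Coefficient matrix A = [[17, -20], [10, -11]].
Characteristic polynomial det(A - λI) = λ^2 - 6λ + 13 = 0.
Eigenvalues λ = 3 ± 2i (complex conjugate pair).
For λ=3+2i: an eigenvector is (1,1) - i(-3,-2) = (1 + 3i, 1 + 2i).
A real fundamental pair from Re and Im of e^((3+2i)t)v: X_1 = e^(3t)(cos(2t)·(1,1) + sin(2t)·(-3,-2)), X_2 = e^(3t)(sin(2t)·(1,1) - cos(2t)·(-3,-2)).
General solution: c_1X_1 + c_2X_2.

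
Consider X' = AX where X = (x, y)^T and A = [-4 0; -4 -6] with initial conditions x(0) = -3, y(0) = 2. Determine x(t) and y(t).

Coefficient matrix A = [[-4, 0], [-4, -6]].
Characteristic polynomial det(A - λI) = λ^2 + 10λ + 24 = 0.
Eigenvalues λ = -6, -4.
For λ=-6: (A-λI) row 1 is [2, 0], so an eigenvector is (0, -1).
For λ=-4: (A-λI) row 2 is [-4, -2], so an eigenvector is (-1, 2).
General solution: K_1e^(-6t)(0,-1) + K_2e^(-4t)(-1,2).
Applying x(0)=-3, y(0)=2 gives K_1=4, K_2=3.

x(t) = -3e^(-4t), y(t) = 6e^(-4t) - 4e^(-6t)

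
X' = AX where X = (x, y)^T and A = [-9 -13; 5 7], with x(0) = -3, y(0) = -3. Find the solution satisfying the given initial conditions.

Coefficient matrix A = [[-9, -13], [5, 7]].
Characteristic polynomial det(A - λI) = λ^2 + 2λ + 2 = 0.
Eigenvalues λ = -1 ± i (complex conjugate pair).
For λ=-1+i: an eigenvector is (2,-1) - i(-3,2) = (2 + 3i, -1 - 2i).
A real fundamental pair from Re and Im of e^((-1+i)t)v: X_1 = e^(-t)(cos(t)·(2,-1) + sin(t)·(-3,2)), X_2 = e^(-t)(sin(t)·(2,-1) - cos(t)·(-3,2)).
General solution: K_1X_1 + K_2X_2.
Applying x(0)=-3, y(0)=-3 gives K_1=-15, K_2=9.

x(t) = 63e^(-t)sin(t) - 3e^(-t)cos(t), y(t) = -39e^(-t)sin(t) - 3e^(-t)cos(t)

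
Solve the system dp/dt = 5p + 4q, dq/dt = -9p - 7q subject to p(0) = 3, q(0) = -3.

Coefficient matrix A = [[5, 4], [-9, -7]].
Characteristic polynomial det(A - λI) = λ^2 + 2λ + 1 = 0.
Single eigenvalue λ = -1 with algebraic multiplicity 2.
Eigenvector v = (2,-3); generalized eigenvector w with (A-λI)w=v is (-1,2).
General solution: e^(-t)[c_1·v + c_2·(t·v + w)].
Applying p(0)=3, q(0)=-3 gives c_1=3, c_2=3.

p(t) = 6te^(-t) + 3e^(-t), q(t) = -9te^(-t) - 3e^(-t)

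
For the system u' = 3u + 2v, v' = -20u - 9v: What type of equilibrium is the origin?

stable spiral

A = [[3,2],[-20,-9]]; det(A-λI) = λ^2 + 6λ + 13.
λ = -3 ± 2i: negative real part.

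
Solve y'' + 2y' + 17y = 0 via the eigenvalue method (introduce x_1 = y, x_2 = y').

Let x_1 = y, x_2 = y'. Then x_1' = x_2 and x_2' = -17x_1 - 2x_2.
A = [[0,1],[-17,-2]]; det(A-λI) = λ^2 + 2λ + 17.
Eigenvalues λ = -1 ± 4i.

y(t) = C_1e^(-t)cos(4t) + C_2e^(-t)sin(4t)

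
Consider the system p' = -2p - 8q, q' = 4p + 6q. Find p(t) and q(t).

Coefficient matrix A = [[-2, -8], [4, 6]].
Characteristic polynomial det(A - λI) = λ^2 - 4λ + 20 = 0.
Eigenvalues λ = 2 ± 4i (complex conjugate pair).
For λ=2+4i: an eigenvector is (-1,1) - i(-1,0) = (-1 + i, 1).
A real fundamental pair from Re and Im of e^((2+4i)t)v: X_1 = e^(2t)(cos(4t)·(-1,1) + sin(4t)·(-1,0)), X_2 = e^(2t)(sin(4t)·(-1,1) - cos(4t)·(-1,0)).
General solution: c_1X_1 + c_2X_2.

p(t) = -c_1e^(2t)sin(4t) - c_1e^(2t)cos(4t) - c_2e^(2t)sin(4t) + c_2e^(2t)cos(4t), q(t) = c_1e^(2t)cos(4t) + c_2e^(2t)sin(4t)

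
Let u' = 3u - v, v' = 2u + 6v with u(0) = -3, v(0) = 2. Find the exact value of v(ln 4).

-1024

A = [[3,-1],[2,6]]; eigenvalues λ = 5, 4.
Eigenvectors: (1,-2) for λ=5, (-1,1) for λ=4.
From the initial condition, c_1 = 1, c_2 = 4.
v(ln 4) = (1)(4^5)(-2) + (4)(4^4)(1) = -1024.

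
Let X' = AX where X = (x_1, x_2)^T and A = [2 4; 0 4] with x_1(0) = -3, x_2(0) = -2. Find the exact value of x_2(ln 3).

A = [[2,4],[0,4]]; eigenvalues λ = 4, 2.
Eigenvectors: (2,1) for λ=4, (1,0) for λ=2.
From the initial condition, c_1 = -2, c_2 = 1.
x_2(ln 3) = (-2)(3^4)(1) + (1)(3^2)(0) = -162.

-162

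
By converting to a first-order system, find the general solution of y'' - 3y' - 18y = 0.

y(t) = K_1e^(6t) + K_2e^(-3t)

Let x_1 = y, x_2 = y'. Then x_1' = x_2 and x_2' = 18x_1 + 3x_2.
A = [[0,1],[18,3]]; det(A-λI) = λ^2 - 3λ - 18.
Eigenvalues λ = 6, -3 with eigenvectors (1,6), (1,-3).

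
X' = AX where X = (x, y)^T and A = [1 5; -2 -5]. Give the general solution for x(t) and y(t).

Coefficient matrix A = [[1, 5], [-2, -5]].
Characteristic polynomial det(A - λI) = λ^2 + 4λ + 5 = 0.
Eigenvalues λ = -2 ± i (complex conjugate pair).
For λ=-2+i: an eigenvector is (-1,1) - i(2,-1) = (-1 - 2i, 1 + i).
A real fundamental pair from Re and Im of e^((-2+i)t)v: X_1 = e^(-2t)(cos(t)·(-1,1) + sin(t)·(2,-1)), X_2 = e^(-2t)(sin(t)·(-1,1) - cos(t)·(2,-1)).
General solution: K_1X_1 + K_2X_2.

x(t) = 2K_1e^(-2t)sin(t) - K_1e^(-2t)cos(t) - K_2e^(-2t)sin(t) - 2K_2e^(-2t)cos(t), y(t) = -K_1e^(-2t)sin(t) + K_1e^(-2t)cos(t) + K_2e^(-2t)sin(t) + K_2e^(-2t)cos(t)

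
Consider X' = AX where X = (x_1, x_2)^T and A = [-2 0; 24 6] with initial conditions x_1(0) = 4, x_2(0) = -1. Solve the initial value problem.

Coefficient matrix A = [[-2, 0], [24, 6]].
Characteristic polynomial det(A - λI) = λ^2 - 4λ - 12 = 0.
Eigenvalues λ = 6, -2.
For λ=6: (A-λI) row 1 is [-8, 0], so an eigenvector is (0, -1).
For λ=-2: (A-λI) row 2 is [24, 8], so an eigenvector is (-1, 3).
General solution: K_1e^(6t)(0,-1) + K_2e^(-2t)(-1,3).
Applying x_1(0)=4, x_2(0)=-1 gives K_1=-11, K_2=-4.

x_1(t) = 4e^(-2t), x_2(t) = 11e^(6t) - 12e^(-2t)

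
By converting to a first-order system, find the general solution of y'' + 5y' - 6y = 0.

y(t) = c_1e^(t) + c_2e^(-6t)

Let x_1 = y, x_2 = y'. Then x_1' = x_2 and x_2' = 6x_1 - 5x_2.
A = [[0,1],[6,-5]]; det(A-λI) = λ^2 + 5λ - 6.
Eigenvalues λ = 1, -6 with eigenvectors (1,1), (1,-6).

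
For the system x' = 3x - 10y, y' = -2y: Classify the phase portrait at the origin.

A = [[3,-10],[0,-2]]; det(A-λI) = λ^2 - λ - 6.
λ = -2, 3: opposite signs.

saddle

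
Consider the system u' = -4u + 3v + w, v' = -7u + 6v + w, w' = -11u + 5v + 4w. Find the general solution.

Coefficient matrix A = [[-4, 3, 1], [-7, 6, 1], [-11, 5, 4]].
det(A - λI) = 0 gives eigenvalues λ = 1, 3, 2.
For λ=1: eigenvector (-1,-1,-2).
For λ=3: eigenvector (1,2,1).
For λ=2: eigenvector (1,1,3).
General solution: K_1e^(t)(-1,-1,-2) + K_2e^(3t)(1,2,1) + K_3e^(2t)(1,1,3).

u(t) = -K_1e^(t) + K_2e^(3t) + K_3e^(2t), v(t) = -K_1e^(t) + 2K_2e^(3t) + K_3e^(2t), w(t) = -2K_1e^(t) + K_2e^(3t) + 3K_3e^(2t)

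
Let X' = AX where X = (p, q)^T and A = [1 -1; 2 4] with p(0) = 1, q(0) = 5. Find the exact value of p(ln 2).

A = [[1,-1],[2,4]]; eigenvalues λ = 2, 3.
Eigenvectors: (1,-1) for λ=2, (-1,2) for λ=3.
From the initial condition, c_1 = 7, c_2 = 6.
p(ln 2) = (7)(2^2)(1) + (6)(2^3)(-1) = -20.

-20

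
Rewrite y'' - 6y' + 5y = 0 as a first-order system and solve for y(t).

y(t) = c_1e^(5t) + c_2e^(t)

Let x_1 = y, x_2 = y'. Then x_1' = x_2 and x_2' = -5x_1 + 6x_2.
A = [[0,1],[-5,6]]; det(A-λI) = λ^2 - 6λ + 5.
Eigenvalues λ = 5, 1 with eigenvectors (1,5), (1,1).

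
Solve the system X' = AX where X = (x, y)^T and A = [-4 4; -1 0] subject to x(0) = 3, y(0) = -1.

x(t) = -10te^(-2t) + 3e^(-2t), y(t) = -5te^(-2t) - e^(-2t)

Coefficient matrix A = [[-4, 4], [-1, 0]].
Characteristic polynomial det(A - λI) = λ^2 + 4λ + 4 = 0.
Single eigenvalue λ = -2 with algebraic multiplicity 2.
Eigenvector v = (2,1); generalized eigenvector w with (A-λI)w=v is (-3,-1).
General solution: e^(-2t)[C_1·v + C_2·(t·v + w)].
Applying x(0)=3, y(0)=-1 gives C_1=-6, C_2=-5.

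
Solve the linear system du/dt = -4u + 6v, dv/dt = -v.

Coefficient matrix A = [[-4, 6], [0, -1]].
Characteristic polynomial det(A - λI) = λ^2 + 5λ + 4 = 0.
Eigenvalues λ = -4, -1.
For λ=-4: (A-λI) row 1 is [0, 6], so an eigenvector is (-1, 0).
For λ=-1: (A-λI) row 1 is [-3, 6], so an eigenvector is (-2, -1).
General solution: c_1e^(-4t)(-1,0) + c_2e^(-t)(-2,-1).

u(t) = -c_1e^(-4t) - 2c_2e^(-t), v(t) = -c_2e^(-t)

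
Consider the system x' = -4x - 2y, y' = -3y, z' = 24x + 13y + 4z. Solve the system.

Coefficient matrix A = [[-4, -2, 0], [0, -3, 0], [24, 13, 4]].
det(A - λI) = 0 gives eigenvalues λ = -4, 4, -3.
For λ=-4: eigenvector (1,0,-3).
For λ=4: eigenvector (0,0,1).
For λ=-3: eigenvector (-2,1,5).
General solution: c_1e^(-4t)(1,0,-3) + c_2e^(4t)(0,0,1) + c_3e^(-3t)(-2,1,5).

x(t) = c_1e^(-4t) - 2c_3e^(-3t), y(t) = c_3e^(-3t), z(t) = -3c_1e^(-4t) + c_2e^(4t) + 5c_3e^(-3t)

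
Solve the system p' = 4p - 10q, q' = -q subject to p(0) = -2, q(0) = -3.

Coefficient matrix A = [[4, -10], [0, -1]].
Characteristic polynomial det(A - λI) = λ^2 - 3λ - 4 = 0.
Eigenvalues λ = -1, 4.
For λ=-1: (A-λI) row 1 is [5, -10], so an eigenvector is (-2, -1).
For λ=4: (A-λI) row 1 is [0, -10], so an eigenvector is (-1, 0).
General solution: K_1e^(-t)(-2,-1) + K_2e^(4t)(-1,0).
Applying p(0)=-2, q(0)=-3 gives K_1=3, K_2=-4.

p(t) = 4e^(4t) - 6e^(-t), q(t) = -3e^(-t)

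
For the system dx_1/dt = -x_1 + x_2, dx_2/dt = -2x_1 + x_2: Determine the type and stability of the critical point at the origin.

center

A = [[-1,1],[-2,1]]; det(A-λI) = λ^2 + 1.
λ = 0 ± i: zero real part.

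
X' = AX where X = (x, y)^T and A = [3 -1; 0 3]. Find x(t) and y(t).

x(t) = c_1e^(3t) + c_2te^(3t) + 2c_2e^(3t), y(t) = -c_2e^(3t)

Coefficient matrix A = [[3, -1], [0, 3]].
Characteristic polynomial det(A - λI) = λ^2 - 6λ + 9 = 0.
Single eigenvalue λ = 3 with algebraic multiplicity 2.
Eigenvector v = (1,0); generalized eigenvector w with (A-λI)w=v is (2,-1).
General solution: e^(3t)[c_1·v + c_2·(t·v + w)].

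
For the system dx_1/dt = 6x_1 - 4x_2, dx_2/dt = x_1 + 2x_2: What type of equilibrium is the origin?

A = [[6,-4],[1,2]]; det(A-λI) = λ^2 - 8λ + 16.
repeated λ = 4 with a single eigenvector.

unstable improper node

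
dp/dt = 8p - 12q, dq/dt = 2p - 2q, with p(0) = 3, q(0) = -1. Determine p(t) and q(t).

Coefficient matrix A = [[8, -12], [2, -2]].
Characteristic polynomial det(A - λI) = λ^2 - 6λ + 8 = 0.
Eigenvalues λ = 4, 2.
For λ=4: (A-λI) row 1 is [4, -12], so an eigenvector is (-3, -1).
For λ=2: (A-λI) row 1 is [6, -12], so an eigenvector is (2, 1).
General solution: K_1e^(4t)(-3,-1) + K_2e^(2t)(2,1).
Applying p(0)=3, q(0)=-1 gives K_1=-5, K_2=-6.

p(t) = 15e^(4t) - 12e^(2t), q(t) = 5e^(4t) - 6e^(2t)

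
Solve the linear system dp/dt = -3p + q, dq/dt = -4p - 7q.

Coefficient matrix A = [[-3, 1], [-4, -7]].
Characteristic polynomial det(A - λI) = λ^2 + 10λ + 25 = 0.
Single eigenvalue λ = -5 with algebraic multiplicity 2.
Eigenvector v = (1,-2); generalized eigenvector w with (A-λI)w=v is (2,-3).
General solution: e^(-5t)[c_1·v + c_2·(t·v + w)].

p(t) = c_1e^(-5t) + c_2te^(-5t) + 2c_2e^(-5t), q(t) = -2c_1e^(-5t) - 2c_2te^(-5t) - 3c_2e^(-5t)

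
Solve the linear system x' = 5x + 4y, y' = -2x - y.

Coefficient matrix A = [[5, 4], [-2, -1]].
Characteristic polynomial det(A - λI) = λ^2 - 4λ + 3 = 0.
Eigenvalues λ = 3, 1.
For λ=3: (A-λI) row 1 is [2, 4], so an eigenvector is (2, -1).
For λ=1: (A-λI) row 1 is [4, 4], so an eigenvector is (-1, 1).
General solution: C_1e^(3t)(2,-1) + C_2e^(t)(-1,1).

x(t) = 2C_1e^(3t) - C_2e^(t), y(t) = -C_1e^(3t) + C_2e^(t)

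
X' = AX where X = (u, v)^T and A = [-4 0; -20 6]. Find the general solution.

Coefficient matrix A = [[-4, 0], [-20, 6]].
Characteristic polynomial det(A - λI) = λ^2 - 2λ - 24 = 0.
Eigenvalues λ = -4, 6.
For λ=-4: (A-λI) row 2 is [-20, 10], so an eigenvector is (1, 2).
For λ=6: (A-λI) row 1 is [-10, 0], so an eigenvector is (0, -1).
General solution: c_1e^(-4t)(1,2) + c_2e^(6t)(0,-1).

u(t) = c_1e^(-4t), v(t) = 2c_1e^(-4t) - c_2e^(6t)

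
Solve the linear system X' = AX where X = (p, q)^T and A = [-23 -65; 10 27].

Coefficient matrix A = [[-23, -65], [10, 27]].
Characteristic polynomial det(A - λI) = λ^2 - 4λ + 29 = 0.
Eigenvalues λ = 2 ± 5i (complex conjugate pair).
For λ=2+5i: an eigenvector is (3,-1) - i(-2,1) = (3 + 2i, -1 - i).
A real fundamental pair from Re and Im of e^((2+5i)t)v: X_1 = e^(2t)(cos(5t)·(3,-1) + sin(5t)·(-2,1)), X_2 = e^(2t)(sin(5t)·(3,-1) - cos(5t)·(-2,1)).
General solution: K_1X_1 + K_2X_2.

p(t) = -2K_1e^(2t)sin(5t) + 3K_1e^(2t)cos(5t) + 3K_2e^(2t)sin(5t) + 2K_2e^(2t)cos(5t), q(t) = K_1e^(2t)sin(5t) - K_1e^(2t)cos(5t) - K_2e^(2t)sin(5t) - K_2e^(2t)cos(5t)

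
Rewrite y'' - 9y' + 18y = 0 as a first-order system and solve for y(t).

y(t) = K_1e^(6t) + K_2e^(3t)

Let x_1 = y, x_2 = y'. Then x_1' = x_2 and x_2' = -18x_1 + 9x_2.
A = [[0,1],[-18,9]]; det(A-λI) = λ^2 - 9λ + 18.
Eigenvalues λ = 6, 3 with eigenvectors (1,6), (1,3).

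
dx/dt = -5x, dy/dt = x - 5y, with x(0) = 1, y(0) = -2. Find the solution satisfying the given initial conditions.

Coefficient matrix A = [[-5, 0], [1, -5]].
Characteristic polynomial det(A - λI) = λ^2 + 10λ + 25 = 0.
Single eigenvalue λ = -5 with algebraic multiplicity 2.
Eigenvector v = (0,-1); generalized eigenvector w with (A-λI)w=v is (-1,3).
General solution: e^(-5t)[K_1·v + K_2·(t·v + w)].
Applying x(0)=1, y(0)=-2 gives K_1=-1, K_2=-1.

x(t) = e^(-5t), y(t) = te^(-5t) - 2e^(-5t)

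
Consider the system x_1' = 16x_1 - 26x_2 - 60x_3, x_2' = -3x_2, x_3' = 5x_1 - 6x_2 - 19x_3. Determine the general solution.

x_1(t) = 4K_1e^(t) + 14K_2e^(-3t) + 3K_3e^(-4t), x_2(t) = K_2e^(-3t), x_3(t) = K_1e^(t) + 4K_2e^(-3t) + K_3e^(-4t)

Coefficient matrix A = [[16, -26, -60], [0, -3, 0], [5, -6, -19]].
det(A - λI) = 0 gives eigenvalues λ = 1, -3, -4.
For λ=1: eigenvector (4,0,1).
For λ=-3: eigenvector (14,1,4).
For λ=-4: eigenvector (3,0,1).
General solution: K_1e^(t)(4,0,1) + K_2e^(-3t)(14,1,4) + K_3e^(-4t)(3,0,1).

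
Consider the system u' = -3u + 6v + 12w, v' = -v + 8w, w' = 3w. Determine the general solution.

Coefficient matrix A = [[-3, 6, 12], [0, -1, 8], [0, 0, 3]].
det(A - λI) = 0 gives eigenvalues λ = -3, 3, -1.
For λ=-3: eigenvector (1,0,0).
For λ=3: eigenvector (4,2,1).
For λ=-1: eigenvector (3,1,0).
General solution: C_1e^(-3t)(1,0,0) + C_2e^(3t)(4,2,1) + C_3e^(-t)(3,1,0).

u(t) = C_1e^(-3t) + 4C_2e^(3t) + 3C_3e^(-t), v(t) = 2C_2e^(3t) + C_3e^(-t), w(t) = C_2e^(3t)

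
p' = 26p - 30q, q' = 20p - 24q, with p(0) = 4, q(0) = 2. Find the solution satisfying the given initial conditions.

p(t) = 6e^(6t) - 2e^(-4t), q(t) = 4e^(6t) - 2e^(-4t)

Coefficient matrix A = [[26, -30], [20, -24]].
Characteristic polynomial det(A - λI) = λ^2 - 2λ - 24 = 0.
Eigenvalues λ = -4, 6.
For λ=-4: (A-λI) row 1 is [30, -30], so an eigenvector is (-1, -1).
For λ=6: (A-λI) row 1 is [20, -30], so an eigenvector is (-3, -2).
General solution: K_1e^(-4t)(-1,-1) + K_2e^(6t)(-3,-2).
Applying p(0)=4, q(0)=2 gives K_1=2, K_2=-2.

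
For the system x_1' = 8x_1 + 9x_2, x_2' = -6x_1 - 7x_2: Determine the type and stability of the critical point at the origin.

A = [[8,9],[-6,-7]]; det(A-λI) = λ^2 - λ - 2.
λ = 2, -1: opposite signs.

saddle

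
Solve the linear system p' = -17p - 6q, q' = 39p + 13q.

Coefficient matrix A = [[-17, -6], [39, 13]].
Characteristic polynomial det(A - λI) = λ^2 + 4λ + 13 = 0.
Eigenvalues λ = -2 ± 3i (complex conjugate pair).
For λ=-2+3i: an eigenvector is (1,-2) - i(-1,3) = (1 + i, -2 - 3i).
A real fundamental pair from Re and Im of e^((-2+3i)t)v: X_1 = e^(-2t)(cos(3t)·(1,-2) + sin(3t)·(-1,3)), X_2 = e^(-2t)(sin(3t)·(1,-2) - cos(3t)·(-1,3)).
General solution: K_1X_1 + K_2X_2.

p(t) = -K_1e^(-2t)sin(3t) + K_1e^(-2t)cos(3t) + K_2e^(-2t)sin(3t) + K_2e^(-2t)cos(3t), q(t) = 3K_1e^(-2t)sin(3t) - 2K_1e^(-2t)cos(3t) - 2K_2e^(-2t)sin(3t) - 3K_2e^(-2t)cos(3t)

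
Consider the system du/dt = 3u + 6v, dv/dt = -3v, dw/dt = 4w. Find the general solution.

u(t) = K_1e^(-3t) + K_2e^(3t), v(t) = -K_1e^(-3t), w(t) = K_3e^(4t)

Coefficient matrix A = [[3, 6, 0], [0, -3, 0], [0, 0, 4]].
det(A - λI) = 0 gives eigenvalues λ = -3, 3, 4.
For λ=-3: eigenvector (1,-1,0).
For λ=3: eigenvector (1,0,0).
For λ=4: eigenvector (0,0,1).
General solution: K_1e^(-3t)(1,-1,0) + K_2e^(3t)(1,0,0) + K_3e^(4t)(0,0,1).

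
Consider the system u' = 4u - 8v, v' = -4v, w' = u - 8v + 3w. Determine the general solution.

Coefficient matrix A = [[4, -8, 0], [0, -4, 0], [1, -8, 3]].
det(A - λI) = 0 gives eigenvalues λ = 3, -4, 4.
For λ=3: eigenvector (0,0,1).
For λ=-4: eigenvector (1,1,1).
For λ=4: eigenvector (1,0,1).
General solution: K_1e^(3t)(0,0,1) + K_2e^(-4t)(1,1,1) + K_3e^(4t)(1,0,1).

u(t) = K_2e^(-4t) + K_3e^(4t), v(t) = K_2e^(-4t), w(t) = K_1e^(3t) + K_2e^(-4t) + K_3e^(4t)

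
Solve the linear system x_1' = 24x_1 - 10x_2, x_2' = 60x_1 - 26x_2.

x_1(t) = -C_1e^(4t) - C_2e^(-6t), x_2(t) = -2C_1e^(4t) - 3C_2e^(-6t)

Coefficient matrix A = [[24, -10], [60, -26]].
Characteristic polynomial det(A - λI) = λ^2 + 2λ - 24 = 0.
Eigenvalues λ = 4, -6.
For λ=4: (A-λI) row 1 is [20, -10], so an eigenvector is (-1, -2).
For λ=-6: (A-λI) row 1 is [30, -10], so an eigenvector is (-1, -3).
General solution: C_1e^(4t)(-1,-2) + C_2e^(-6t)(-1,-3).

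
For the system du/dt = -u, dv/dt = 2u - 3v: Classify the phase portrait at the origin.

stable node

A = [[-1,0],[2,-3]]; det(A-λI) = λ^2 + 4λ + 3.
λ = -3, -1: both negative.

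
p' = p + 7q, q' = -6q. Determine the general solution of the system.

Coefficient matrix A = [[1, 7], [0, -6]].
Characteristic polynomial det(A - λI) = λ^2 + 5λ - 6 = 0.
Eigenvalues λ = 1, -6.
For λ=1: (A-λI) row 1 is [0, 7], so an eigenvector is (-1, 0).
For λ=-6: (A-λI) row 1 is [7, 7], so an eigenvector is (1, -1).
General solution: C_1e^(t)(-1,0) + C_2e^(-6t)(1,-1).

p(t) = -C_1e^(t) + C_2e^(-6t), q(t) = -C_2e^(-6t)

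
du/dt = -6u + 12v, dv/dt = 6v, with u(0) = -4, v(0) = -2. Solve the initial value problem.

Coefficient matrix A = [[-6, 12], [0, 6]].
Characteristic polynomial det(A - λI) = λ^2 - 36 = 0.
Eigenvalues λ = -6, 6.
For λ=-6: (A-λI) row 1 is [0, 12], so an eigenvector is (-1, 0).
For λ=6: (A-λI) row 1 is [-12, 12], so an eigenvector is (1, 1).
General solution: C_1e^(-6t)(-1,0) + C_2e^(6t)(1,1).
Applying u(0)=-4, v(0)=-2 gives C_1=2, C_2=-2.

u(t) = -2e^(6t) - 2e^(-6t), v(t) = -2e^(6t)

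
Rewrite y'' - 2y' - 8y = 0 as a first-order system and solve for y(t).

Let x_1 = y, x_2 = y'. Then x_1' = x_2 and x_2' = 8x_1 + 2x_2.
A = [[0,1],[8,2]]; det(A-λI) = λ^2 - 2λ - 8.
Eigenvalues λ = 4, -2 with eigenvectors (1,4), (1,-2).

y(t) = K_1e^(4t) + K_2e^(-2t)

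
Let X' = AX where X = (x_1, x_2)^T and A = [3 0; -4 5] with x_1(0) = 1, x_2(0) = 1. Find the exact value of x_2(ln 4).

-896

A = [[3,0],[-4,5]]; eigenvalues λ = 5, 3.
Eigenvectors: (0,1) for λ=5, (1,2) for λ=3.
From the initial condition, c_1 = -1, c_2 = 1.
x_2(ln 4) = (-1)(4^5)(1) + (1)(4^3)(2) = -896.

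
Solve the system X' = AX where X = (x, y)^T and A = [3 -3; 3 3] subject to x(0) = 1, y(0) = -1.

x(t) = e^(3t)sin(3t) + e^(3t)cos(3t), y(t) = e^(3t)sin(3t) - e^(3t)cos(3t)

Coefficient matrix A = [[3, -3], [3, 3]].
Characteristic polynomial det(A - λI) = λ^2 - 6λ + 18 = 0.
Eigenvalues λ = 3 ± 3i (complex conjugate pair).
For λ=3+3i: an eigenvector is (0,-1) - i(1,0) = (0 - i, -1).
A real fundamental pair from Re and Im of e^((3+3i)t)v: X_1 = e^(3t)(cos(3t)·(0,-1) + sin(3t)·(1,0)), X_2 = e^(3t)(sin(3t)·(0,-1) - cos(3t)·(1,0)).
General solution: K_1X_1 + K_2X_2.
Applying x(0)=1, y(0)=-1 gives K_1=1, K_2=-1.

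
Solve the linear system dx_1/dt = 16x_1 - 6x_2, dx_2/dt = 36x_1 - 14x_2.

x_1(t) = -c_1e^(-2t) - c_2e^(4t), x_2(t) = -3c_1e^(-2t) - 2c_2e^(4t)

Coefficient matrix A = [[16, -6], [36, -14]].
Characteristic polynomial det(A - λI) = λ^2 - 2λ - 8 = 0.
Eigenvalues λ = -2, 4.
For λ=-2: (A-λI) row 1 is [18, -6], so an eigenvector is (-1, -3).
For λ=4: (A-λI) row 1 is [12, -6], so an eigenvector is (-1, -2).
General solution: c_1e^(-2t)(-1,-3) + c_2e^(4t)(-1,-2).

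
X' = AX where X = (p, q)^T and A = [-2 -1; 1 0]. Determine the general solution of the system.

p(t) = c_1e^(-t) + c_2te^(-t) + 2c_2e^(-t), q(t) = -c_1e^(-t) - c_2te^(-t) - 3c_2e^(-t)

Coefficient matrix A = [[-2, -1], [1, 0]].
Characteristic polynomial det(A - λI) = λ^2 + 2λ + 1 = 0.
Single eigenvalue λ = -1 with algebraic multiplicity 2.
Eigenvector v = (1,-1); generalized eigenvector w with (A-λI)w=v is (2,-3).
General solution: e^(-t)[c_1·v + c_2·(t·v + w)].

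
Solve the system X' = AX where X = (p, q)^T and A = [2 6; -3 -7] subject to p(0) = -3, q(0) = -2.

p(t) = -10e^(-t) + 7e^(-4t), q(t) = 5e^(-t) - 7e^(-4t)

Coefficient matrix A = [[2, 6], [-3, -7]].
Characteristic polynomial det(A - λI) = λ^2 + 5λ + 4 = 0.
Eigenvalues λ = -4, -1.
For λ=-4: (A-λI) row 1 is [6, 6], so an eigenvector is (1, -1).
For λ=-1: (A-λI) row 1 is [3, 6], so an eigenvector is (-2, 1).
General solution: c_1e^(-4t)(1,-1) + c_2e^(-t)(-2,1).
Applying p(0)=-3, q(0)=-2 gives c_1=7, c_2=5.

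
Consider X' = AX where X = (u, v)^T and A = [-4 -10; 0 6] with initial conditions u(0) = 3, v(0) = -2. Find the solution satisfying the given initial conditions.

Coefficient matrix A = [[-4, -10], [0, 6]].
Characteristic polynomial det(A - λI) = λ^2 - 2λ - 24 = 0.
Eigenvalues λ = 6, -4.
For λ=6: (A-λI) row 1 is [-10, -10], so an eigenvector is (-1, 1).
For λ=-4: (A-λI) row 1 is [0, -10], so an eigenvector is (1, 0).
General solution: K_1e^(6t)(-1,1) + K_2e^(-4t)(1,0).
Applying u(0)=3, v(0)=-2 gives K_1=-2, K_2=1.

u(t) = 2e^(6t) + e^(-4t), v(t) = -2e^(6t)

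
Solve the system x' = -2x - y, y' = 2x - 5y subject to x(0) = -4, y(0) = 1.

x(t) = -9e^(-3t) + 5e^(-4t), y(t) = -9e^(-3t) + 10e^(-4t)

Coefficient matrix A = [[-2, -1], [2, -5]].
Characteristic polynomial det(A - λI) = λ^2 + 7λ + 12 = 0.
Eigenvalues λ = -3, -4.
For λ=-3: (A-λI) row 1 is [1, -1], so an eigenvector is (1, 1).
For λ=-4: (A-λI) row 1 is [2, -1], so an eigenvector is (1, 2).
General solution: C_1e^(-3t)(1,1) + C_2e^(-4t)(1,2).
Applying x(0)=-4, y(0)=1 gives C_1=-9, C_2=5.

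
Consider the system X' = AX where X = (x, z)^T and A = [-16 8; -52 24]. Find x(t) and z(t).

Coefficient matrix A = [[-16, 8], [-52, 24]].
Characteristic polynomial det(A - λI) = λ^2 - 8λ + 32 = 0.
Eigenvalues λ = 4 ± 4i (complex conjugate pair).
For λ=4+4i: an eigenvector is (1,3) - i(1,2) = (1 - i, 3 - 2i).
A real fundamental pair from Re and Im of e^((4+4i)t)v: X_1 = e^(4t)(cos(4t)·(1,3) + sin(4t)·(1,2)), X_2 = e^(4t)(sin(4t)·(1,3) - cos(4t)·(1,2)).
General solution: K_1X_1 + K_2X_2.

x(t) = K_1e^(4t)sin(4t) + K_1e^(4t)cos(4t) + K_2e^(4t)sin(4t) - K_2e^(4t)cos(4t), z(t) = 2K_1e^(4t)sin(4t) + 3K_1e^(4t)cos(4t) + 3K_2e^(4t)sin(4t) - 2K_2e^(4t)cos(4t)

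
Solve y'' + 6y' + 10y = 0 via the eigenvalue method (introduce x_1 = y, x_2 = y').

y(t) = K_1e^(-3t)cos(t) + K_2e^(-3t)sin(t)

Let x_1 = y, x_2 = y'. Then x_1' = x_2 and x_2' = -10x_1 - 6x_2.
A = [[0,1],[-10,-6]]; det(A-λI) = λ^2 + 6λ + 10.
Eigenvalues λ = -3 ± i.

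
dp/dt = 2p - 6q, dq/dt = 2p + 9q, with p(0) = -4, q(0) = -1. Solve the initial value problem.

Coefficient matrix A = [[2, -6], [2, 9]].
Characteristic polynomial det(A - λI) = λ^2 - 11λ + 30 = 0.
Eigenvalues λ = 6, 5.
For λ=6: (A-λI) row 1 is [-4, -6], so an eigenvector is (-3, 2).
For λ=5: (A-λI) row 1 is [-3, -6], so an eigenvector is (2, -1).
General solution: C_1e^(6t)(-3,2) + C_2e^(5t)(2,-1).
Applying p(0)=-4, q(0)=-1 gives C_1=-6, C_2=-11.

p(t) = 18e^(6t) - 22e^(5t), q(t) = -12e^(6t) + 11e^(5t)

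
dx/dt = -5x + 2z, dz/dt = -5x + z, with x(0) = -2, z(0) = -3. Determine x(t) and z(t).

Coefficient matrix A = [[-5, 2], [-5, 1]].
Characteristic polynomial det(A - λI) = λ^2 + 4λ + 5 = 0.
Eigenvalues λ = -2 ± i (complex conjugate pair).
For λ=-2+i: an eigenvector is (-1,-2) - i(-1,-1) = (-1 + i, -2 + i).
A real fundamental pair from Re and Im of e^((-2+i)t)v: X_1 = e^(-2t)(cos(t)·(-1,-2) + sin(t)·(-1,-1)), X_2 = e^(-2t)(sin(t)·(-1,-2) - cos(t)·(-1,-1)).
General solution: C_1X_1 + C_2X_2.
Applying x(0)=-2, z(0)=-3 gives C_1=1, C_2=-1.

x(t) = -2e^(-2t)cos(t), z(t) = e^(-2t)sin(t) - 3e^(-2t)cos(t)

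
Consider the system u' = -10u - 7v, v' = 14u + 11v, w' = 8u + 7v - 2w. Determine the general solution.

Coefficient matrix A = [[-10, -7, 0], [14, 11, 0], [8, 7, -2]].
det(A - λI) = 0 gives eigenvalues λ = 4, -3, -2.
For λ=4: eigenvector (1,-2,-1).
For λ=-3: eigenvector (1,-1,-1).
For λ=-2: eigenvector (0,0,1).
General solution: C_1e^(4t)(1,-2,-1) + C_2e^(-3t)(1,-1,-1) + C_3e^(-2t)(0,0,1).

u(t) = C_1e^(4t) + C_2e^(-3t), v(t) = -2C_1e^(4t) - C_2e^(-3t), w(t) = -C_1e^(4t) - C_2e^(-3t) + C_3e^(-2t)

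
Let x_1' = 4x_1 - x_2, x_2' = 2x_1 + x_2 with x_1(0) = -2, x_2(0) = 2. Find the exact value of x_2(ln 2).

A = [[4,-1],[2,1]]; eigenvalues λ = 3, 2.
Eigenvectors: (-1,-1) for λ=3, (-1,-2) for λ=2.
From the initial condition, c_1 = 6, c_2 = -4.
x_2(ln 2) = (6)(2^3)(-1) + (-4)(2^2)(-2) = -16.

-16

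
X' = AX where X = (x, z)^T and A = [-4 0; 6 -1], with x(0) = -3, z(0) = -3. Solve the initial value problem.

Coefficient matrix A = [[-4, 0], [6, -1]].
Characteristic polynomial det(A - λI) = λ^2 + 5λ + 4 = 0.
Eigenvalues λ = -4, -1.
For λ=-4: (A-λI) row 2 is [6, 3], so an eigenvector is (1, -2).
For λ=-1: (A-λI) row 1 is [-3, 0], so an eigenvector is (0, 1).
General solution: C_1e^(-4t)(1,-2) + C_2e^(-t)(0,1).
Applying x(0)=-3, z(0)=-3 gives C_1=-3, C_2=-9.

x(t) = -3e^(-4t), z(t) = -9e^(-t) + 6e^(-4t)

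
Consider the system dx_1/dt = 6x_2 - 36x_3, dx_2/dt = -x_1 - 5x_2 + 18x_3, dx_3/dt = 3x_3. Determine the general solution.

Coefficient matrix A = [[0, 6, -36], [-1, -5, 18], [0, 0, 3]].
det(A - λI) = 0 gives eigenvalues λ = -2, -3, 3.
For λ=-2: eigenvector (3,-1,0).
For λ=-3: eigenvector (-2,1,0).
For λ=3: eigenvector (-6,3,1).
General solution: K_1e^(-2t)(3,-1,0) + K_2e^(-3t)(-2,1,0) + K_3e^(3t)(-6,3,1).

x_1(t) = 3K_1e^(-2t) - 2K_2e^(-3t) - 6K_3e^(3t), x_2(t) = -K_1e^(-2t) + K_2e^(-3t) + 3K_3e^(3t), x_3(t) = K_3e^(3t)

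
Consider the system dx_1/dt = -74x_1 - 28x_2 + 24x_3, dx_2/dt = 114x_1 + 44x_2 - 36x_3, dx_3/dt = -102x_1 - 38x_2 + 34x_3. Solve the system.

Coefficient matrix A = [[-74, -28, 24], [114, 44, -36], [-102, -38, 34]].
det(A - λI) = 0 gives eigenvalues λ = -2, 4, 2.
For λ=-2: eigenvector (-4,6,-5).
For λ=4: eigenvector (-2,3,-3).
For λ=2: eigenvector (1,-1,2).
General solution: C_1e^(-2t)(-4,6,-5) + C_2e^(4t)(-2,3,-3) + C_3e^(2t)(1,-1,2).

x_1(t) = -4C_1e^(-2t) - 2C_2e^(4t) + C_3e^(2t), x_2(t) = 6C_1e^(-2t) + 3C_2e^(4t) - C_3e^(2t), x_3(t) = -5C_1e^(-2t) - 3C_2e^(4t) + 2C_3e^(2t)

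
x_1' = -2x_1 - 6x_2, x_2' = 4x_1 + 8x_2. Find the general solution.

x_1(t) = -K_1e^(4t) - 3K_2e^(2t), x_2(t) = K_1e^(4t) + 2K_2e^(2t)

Coefficient matrix A = [[-2, -6], [4, 8]].
Characteristic polynomial det(A - λI) = λ^2 - 6λ + 8 = 0.
Eigenvalues λ = 4, 2.
For λ=4: (A-λI) row 1 is [-6, -6], so an eigenvector is (-1, 1).
For λ=2: (A-λI) row 1 is [-4, -6], so an eigenvector is (-3, 2).
General solution: K_1e^(4t)(-1,1) + K_2e^(2t)(-3,2).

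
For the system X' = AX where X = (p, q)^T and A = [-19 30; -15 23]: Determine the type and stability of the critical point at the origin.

unstable spiral

A = [[-19,30],[-15,23]]; det(A-λI) = λ^2 - 4λ + 13.
λ = 2 ± 3i: positive real part.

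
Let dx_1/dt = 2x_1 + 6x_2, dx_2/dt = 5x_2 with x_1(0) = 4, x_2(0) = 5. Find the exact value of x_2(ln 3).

1215

A = [[2,6],[0,5]]; eigenvalues λ = 2, 5.
Eigenvectors: (1,0) for λ=2, (-2,-1) for λ=5.
From the initial condition, c_1 = -6, c_2 = -5.
x_2(ln 3) = (-6)(3^2)(0) + (-5)(3^5)(-1) = 1215.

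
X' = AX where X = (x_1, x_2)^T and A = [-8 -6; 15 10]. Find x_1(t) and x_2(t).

Coefficient matrix A = [[-8, -6], [15, 10]].
Characteristic polynomial det(A - λI) = λ^2 - 2λ + 10 = 0.
Eigenvalues λ = 1 ± 3i (complex conjugate pair).
For λ=1+3i: an eigenvector is (-1,1) - i(1,-2) = (-1 - i, 1 + 2i).
A real fundamental pair from Re and Im of e^((1+3i)t)v: X_1 = e^(t)(cos(3t)·(-1,1) + sin(3t)·(1,-2)), X_2 = e^(t)(sin(3t)·(-1,1) - cos(3t)·(1,-2)).
General solution: C_1X_1 + C_2X_2.

x_1(t) = C_1e^(t)sin(3t) - C_1e^(t)cos(3t) - C_2e^(t)sin(3t) - C_2e^(t)cos(3t), x_2(t) = -2C_1e^(t)sin(3t) + C_1e^(t)cos(3t) + C_2e^(t)sin(3t) + 2C_2e^(t)cos(3t)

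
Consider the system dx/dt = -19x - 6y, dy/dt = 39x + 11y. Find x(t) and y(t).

x(t) = -K_1e^(-4t)sin(3t) - K_1e^(-4t)cos(3t) - K_2e^(-4t)sin(3t) + K_2e^(-4t)cos(3t), y(t) = 2K_1e^(-4t)sin(3t) + 3K_1e^(-4t)cos(3t) + 3K_2e^(-4t)sin(3t) - 2K_2e^(-4t)cos(3t)

Coefficient matrix A = [[-19, -6], [39, 11]].
Characteristic polynomial det(A - λI) = λ^2 + 8λ + 25 = 0.
Eigenvalues λ = -4 ± 3i (complex conjugate pair).
For λ=-4+3i: an eigenvector is (-1,3) - i(-1,2) = (-1 + i, 3 - 2i).
A real fundamental pair from Re and Im of e^((-4+3i)t)v: X_1 = e^(-4t)(cos(3t)·(-1,3) + sin(3t)·(-1,2)), X_2 = e^(-4t)(sin(3t)·(-1,3) - cos(3t)·(-1,2)).
General solution: K_1X_1 + K_2X_2.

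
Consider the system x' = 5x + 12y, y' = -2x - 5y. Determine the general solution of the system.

Coefficient matrix A = [[5, 12], [-2, -5]].
Characteristic polynomial det(A - λI) = λ^2 - 1 = 0.
Eigenvalues λ = -1, 1.
For λ=-1: (A-λI) row 1 is [6, 12], so an eigenvector is (-2, 1).
For λ=1: (A-λI) row 1 is [4, 12], so an eigenvector is (3, -1).
General solution: c_1e^(-t)(-2,1) + c_2e^(t)(3,-1).

x(t) = -2c_1e^(-t) + 3c_2e^(t), y(t) = c_1e^(-t) - c_2e^(t)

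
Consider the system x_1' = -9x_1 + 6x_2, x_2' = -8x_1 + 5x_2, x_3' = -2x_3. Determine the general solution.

x_1(t) = 3C_1e^(-t) - C_2e^(-3t), x_2(t) = 4C_1e^(-t) - C_2e^(-3t), x_3(t) = C_3e^(-2t)

Coefficient matrix A = [[-9, 6, 0], [-8, 5, 0], [0, 0, -2]].
det(A - λI) = 0 gives eigenvalues λ = -1, -3, -2.
For λ=-1: eigenvector (3,4,0).
For λ=-3: eigenvector (-1,-1,0).
For λ=-2: eigenvector (0,0,1).
General solution: C_1e^(-t)(3,4,0) + C_2e^(-3t)(-1,-1,0) + C_3e^(-2t)(0,0,1).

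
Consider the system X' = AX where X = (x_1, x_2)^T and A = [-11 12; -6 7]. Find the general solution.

Coefficient matrix A = [[-11, 12], [-6, 7]].
Characteristic polynomial det(A - λI) = λ^2 + 4λ - 5 = 0.
Eigenvalues λ = -5, 1.
For λ=-5: (A-λI) row 1 is [-6, 12], so an eigenvector is (2, 1).
For λ=1: (A-λI) row 1 is [-12, 12], so an eigenvector is (1, 1).
General solution: c_1e^(-5t)(2,1) + c_2e^(t)(1,1).

x_1(t) = 2c_1e^(-5t) + c_2e^(t), x_2(t) = c_1e^(-5t) + c_2e^(t)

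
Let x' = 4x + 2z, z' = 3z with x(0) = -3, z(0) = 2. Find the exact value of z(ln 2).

A = [[4,2],[0,3]]; eigenvalues λ = 3, 4.
Eigenvectors: (-2,1) for λ=3, (-1,0) for λ=4.
From the initial condition, c_1 = 2, c_2 = -1.
z(ln 2) = (2)(2^3)(1) + (-1)(2^4)(0) = 16.

16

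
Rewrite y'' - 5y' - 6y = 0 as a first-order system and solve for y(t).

Let x_1 = y, x_2 = y'. Then x_1' = x_2 and x_2' = 6x_1 + 5x_2.
A = [[0,1],[6,5]]; det(A-λI) = λ^2 - 5λ - 6.
Eigenvalues λ = 6, -1 with eigenvectors (1,6), (1,-1).

y(t) = c_1e^(6t) + c_2e^(-t)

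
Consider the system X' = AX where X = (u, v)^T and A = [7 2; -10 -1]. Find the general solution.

u(t) = -K_1e^(3t)sin(2t) + K_2e^(3t)cos(2t), v(t) = 2K_1e^(3t)sin(2t) - K_1e^(3t)cos(2t) - K_2e^(3t)sin(2t) - 2K_2e^(3t)cos(2t)

Coefficient matrix A = [[7, 2], [-10, -1]].
Characteristic polynomial det(A - λI) = λ^2 - 6λ + 13 = 0.
Eigenvalues λ = 3 ± 2i (complex conjugate pair).
For λ=3+2i: an eigenvector is (0,-1) - i(-1,2) = (0 + i, -1 - 2i).
A real fundamental pair from Re and Im of e^((3+2i)t)v: X_1 = e^(3t)(cos(2t)·(0,-1) + sin(2t)·(-1,2)), X_2 = e^(3t)(sin(2t)·(0,-1) - cos(2t)·(-1,2)).
General solution: K_1X_1 + K_2X_2.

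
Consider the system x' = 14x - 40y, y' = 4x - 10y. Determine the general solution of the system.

x(t) = 3c_1e^(2t)sin(4t) + c_1e^(2t)cos(4t) + c_2e^(2t)sin(4t) - 3c_2e^(2t)cos(4t), y(t) = c_1e^(2t)sin(4t) - c_2e^(2t)cos(4t)

Coefficient matrix A = [[14, -40], [4, -10]].
Characteristic polynomial det(A - λI) = λ^2 - 4λ + 20 = 0.
Eigenvalues λ = 2 ± 4i (complex conjugate pair).
For λ=2+4i: an eigenvector is (1,0) - i(3,1) = (1 - 3i, 0 - i).
A real fundamental pair from Re and Im of e^((2+4i)t)v: X_1 = e^(2t)(cos(4t)·(1,0) + sin(4t)·(3,1)), X_2 = e^(2t)(sin(4t)·(1,0) - cos(4t)·(3,1)).
General solution: c_1X_1 + c_2X_2.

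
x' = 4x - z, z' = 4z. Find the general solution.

x(t) = -c_1e^(4t) - c_2te^(4t) + 3c_2e^(4t), z(t) = c_2e^(4t)

Coefficient matrix A = [[4, -1], [0, 4]].
Characteristic polynomial det(A - λI) = λ^2 - 8λ + 16 = 0.
Single eigenvalue λ = 4 with algebraic multiplicity 2.
Eigenvector v = (-1,0); generalized eigenvector w with (A-λI)w=v is (3,1).
General solution: e^(4t)[c_1·v + c_2·(t·v + w)].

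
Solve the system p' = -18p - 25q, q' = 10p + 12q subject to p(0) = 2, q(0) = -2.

Coefficient matrix A = [[-18, -25], [10, 12]].
Characteristic polynomial det(A - λI) = λ^2 + 6λ + 34 = 0.
Eigenvalues λ = -3 ± 5i (complex conjugate pair).
For λ=-3+5i: an eigenvector is (1,-1) - i(2,-1) = (1 - 2i, -1 + i).
A real fundamental pair from Re and Im of e^((-3+5i)t)v: X_1 = e^(-3t)(cos(5t)·(1,-1) + sin(5t)·(2,-1)), X_2 = e^(-3t)(sin(5t)·(1,-1) - cos(5t)·(2,-1)).
General solution: K_1X_1 + K_2X_2.
Applying p(0)=2, q(0)=-2 gives K_1=2, K_2=0.

p(t) = 4e^(-3t)sin(5t) + 2e^(-3t)cos(5t), q(t) = -2e^(-3t)sin(5t) - 2e^(-3t)cos(5t)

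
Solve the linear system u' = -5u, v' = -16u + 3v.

u(t) = c_2e^(-5t), v(t) = c_1e^(3t) + 2c_2e^(-5t)

Coefficient matrix A = [[-5, 0], [-16, 3]].
Characteristic polynomial det(A - λI) = λ^2 + 2λ - 15 = 0.
Eigenvalues λ = 3, -5.
For λ=3: (A-λI) row 1 is [-8, 0], so an eigenvector is (0, 1).
For λ=-5: (A-λI) row 2 is [-16, 8], so an eigenvector is (1, 2).
General solution: c_1e^(3t)(0,1) + c_2e^(-5t)(1,2).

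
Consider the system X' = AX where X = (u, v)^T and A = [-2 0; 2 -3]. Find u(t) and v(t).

u(t) = K_1e^(-2t), v(t) = 2K_1e^(-2t) - K_2e^(-3t)

Coefficient matrix A = [[-2, 0], [2, -3]].
Characteristic polynomial det(A - λI) = λ^2 + 5λ + 6 = 0.
Eigenvalues λ = -2, -3.
For λ=-2: (A-λI) row 2 is [2, -1], so an eigenvector is (1, 2).
For λ=-3: (A-λI) row 1 is [1, 0], so an eigenvector is (0, -1).
General solution: K_1e^(-2t)(1,2) + K_2e^(-3t)(0,-1).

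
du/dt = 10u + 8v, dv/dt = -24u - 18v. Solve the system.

Coefficient matrix A = [[10, 8], [-24, -18]].
Characteristic polynomial det(A - λI) = λ^2 + 8λ + 12 = 0.
Eigenvalues λ = -2, -6.
For λ=-2: (A-λI) row 1 is [12, 8], so an eigenvector is (2, -3).
For λ=-6: (A-λI) row 1 is [16, 8], so an eigenvector is (1, -2).
General solution: c_1e^(-2t)(2,-3) + c_2e^(-6t)(1,-2).

u(t) = 2c_1e^(-2t) + c_2e^(-6t), v(t) = -3c_1e^(-2t) - 2c_2e^(-6t)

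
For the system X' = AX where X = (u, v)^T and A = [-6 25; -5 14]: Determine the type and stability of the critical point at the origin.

A = [[-6,25],[-5,14]]; det(A-λI) = λ^2 - 8λ + 41.
λ = 4 ± 5i: positive real part.

unstable spiral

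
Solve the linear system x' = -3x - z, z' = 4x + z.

x(t) = -C_1e^(-t) - C_2te^(-t) - C_2e^(-t), z(t) = 2C_1e^(-t) + 2C_2te^(-t) + 3C_2e^(-t)

Coefficient matrix A = [[-3, -1], [4, 1]].
Characteristic polynomial det(A - λI) = λ^2 + 2λ + 1 = 0.
Single eigenvalue λ = -1 with algebraic multiplicity 2.
Eigenvector v = (-1,2); generalized eigenvector w with (A-λI)w=v is (-1,3).
General solution: e^(-t)[C_1·v + C_2·(t·v + w)].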